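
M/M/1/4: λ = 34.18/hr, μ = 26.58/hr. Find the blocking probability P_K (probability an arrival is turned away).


ρ = λ/μ = 34.18/26.58 = 1.2859
P_K = (1−ρ)ρ^K/(1−ρ^(K+1)) = (-0.2859·2.734440)/(1 − 3.516296)
= -0.781856/-2.516296 = 0.310717

Final: 0.310717


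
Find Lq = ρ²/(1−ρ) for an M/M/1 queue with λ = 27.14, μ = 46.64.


ρ = 27.14/46.64 = 0.5819
Lq = ρ²/(1−ρ) = 0.3386/0.4181 = 0.8099

Final: 0.8099


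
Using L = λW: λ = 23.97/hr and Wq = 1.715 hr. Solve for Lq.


Lq = λWq = 23.97·1.715 = 41.1086

Final: 41.1086


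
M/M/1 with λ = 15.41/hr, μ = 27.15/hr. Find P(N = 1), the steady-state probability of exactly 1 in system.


ρ = 15.41/27.15 = 0.5676
P_n = (1−ρ)·ρ^n = (1 − 0.5676)·0.5676^1 = 0.4324·0.567587 = 0.245432

Final: 0.245432


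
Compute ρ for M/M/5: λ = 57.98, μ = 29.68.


ρ = λ/(cμ) = 57.98/(5·29.68) = 57.98/148.40 = 0.3907

Final: 0.3907


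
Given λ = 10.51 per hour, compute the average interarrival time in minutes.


Mean interarrival time = 1/λ = 1/10.51 hour = 0.09515 hour
In minutes: 0.09515 × 60 = 5.7088 min

Final: 5.7088 min


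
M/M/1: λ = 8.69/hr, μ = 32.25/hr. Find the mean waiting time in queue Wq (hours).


ρ = 8.69/32.25 = 0.2695
Wq = ρ/(μ−λ) = 0.2695/(32.25 − 8.69) = 0.2695/23.56 = 0.01144 hr

Final: 0.01144 hr


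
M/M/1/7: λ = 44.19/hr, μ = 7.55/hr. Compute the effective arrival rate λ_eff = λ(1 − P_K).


ρ = 5.8530; P_K = (1−ρ)ρ^7/(1−ρ^8) = 0.829147
λ_eff = λ(1 − P_K) = 44.19·(1 − 0.829147) = 44.19·0.170853 = 7.5500 /hr

Final: 7.5500 /hr


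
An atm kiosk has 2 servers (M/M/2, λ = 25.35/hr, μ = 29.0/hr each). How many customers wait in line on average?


a = λ/μ = 0.8741; ρ = a/2 = 0.4371
P₀ = 0.391722
Lq = P₀·a^c·ρ / (c!·(1−ρ)²) = 0.391722·0.76412·0.4371/(2·0.31689)
= 0.20642

Final: 0.20642


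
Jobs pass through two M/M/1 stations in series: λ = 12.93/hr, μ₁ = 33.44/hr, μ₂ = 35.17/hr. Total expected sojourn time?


Each node sees arrival rate λ = 12.93/hr (tandem ⇒ throughput preserved).
W₁ = 1/(μ₁−λ) = 1/(33.44−12.93) = 0.04876 hr
W₂ = 1/(μ₂−λ) = 1/(35.17−12.93) = 0.04496 hr
W_total = W₁ + W₂ = 0.04876 + 0.04496 = 0.09372 hr

Final: 0.09372 hr


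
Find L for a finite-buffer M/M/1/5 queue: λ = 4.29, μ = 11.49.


ρ = 4.29/11.49 = 0.3734
L = ρ[1 − (K+1)ρ^K + Kρ^(K+1)] / [(1−ρ)(1−ρ^(K+1))]
Numerator: 0.3734·(1 − 6·0.007256 + 5·0.002709) = 0.362171
Denominator: (0.6266)·(0.997291) = 0.624934
L = 0.362171/0.624934 = 0.5795

Final: 0.5795


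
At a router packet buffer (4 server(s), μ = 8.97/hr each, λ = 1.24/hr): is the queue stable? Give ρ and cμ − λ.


Total capacity cμ = 4·8.97 = 35.88/hr
ρ = λ/(cμ) = 1.24/35.88 = 0.03456
Stable ⇔ ρ < 1: YES
Spare capacity = cμ − λ = 35.88 − 1.24 = 34.64/hr

Final: ρ = 0.03456; stable; margin = 34.64/hr


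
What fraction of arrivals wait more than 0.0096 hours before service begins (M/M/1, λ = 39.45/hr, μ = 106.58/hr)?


ρ = 39.45/106.58 = 0.3701
P(Wq > t) = ρ·e^{−(μ−λ)t} = 0.3701·e^{−0.6444}
= 0.3701·0.524952 = 0.194308

Final: 0.194308


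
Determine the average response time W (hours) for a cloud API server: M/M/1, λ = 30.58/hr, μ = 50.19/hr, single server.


W = 1/(μ−λ) = 1/(50.19 − 30.58) = 1/19.61 = 0.05099 hr

Final: 0.05099 hr


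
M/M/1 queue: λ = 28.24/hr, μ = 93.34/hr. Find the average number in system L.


ρ = λ/μ = 28.24/93.34 = 0.3025
L = ρ/(1−ρ) = 0.3025/(1 − 0.3025) = 0.3025/0.6975 = 0.4338

Final: 0.4338


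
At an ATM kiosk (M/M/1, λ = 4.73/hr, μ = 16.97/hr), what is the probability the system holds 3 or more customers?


ρ = 4.73/16.97 = 0.2787
P(N ≥ n) = ρ^n = 0.2787^3 = 0.021654

Final: 0.021654


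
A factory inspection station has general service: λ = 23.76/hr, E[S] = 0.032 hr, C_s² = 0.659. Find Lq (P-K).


ρ = λ·E[S] = 23.76·0.032 = 0.7603
Lq = ρ²(1+C_s²)/(2(1−ρ)) = 0.5781·(1+0.659)/(2·0.2397)
= 0.5781·1.6590/0.4794 = 2.00068

Final: 2.00068


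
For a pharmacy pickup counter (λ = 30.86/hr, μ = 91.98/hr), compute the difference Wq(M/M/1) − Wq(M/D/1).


ρ = 30.86/91.98 = 0.3355
Wq(M/M/1) = ρ/(μ−λ) = 0.3355/61.12 = 0.005489 hr
Wq(M/D/1) = ρ/(2(μ−λ)) = 0.002745 hr
Savings = 0.005489 − 0.002745 = 0.002745 hr

Final: 0.002745 hr


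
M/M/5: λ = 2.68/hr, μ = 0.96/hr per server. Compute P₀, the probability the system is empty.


a = λ/μ = 2.68/0.96 = 2.7917; ρ = a/c = 0.5583
Σ_{k=0}^{4} a^k/k! (terms k=0..4) = 1.00000 + 2.79167 + 3.89670 + 3.62610 + 2.53071 = 13.84518
Tail: a^5/(5!(1−ρ)) = 169.55781/(120·0.4417) = 3.19920
P₀ = 1/(13.84518 + 3.19920) = 1/17.04438 = 0.058670

Final: 0.058670


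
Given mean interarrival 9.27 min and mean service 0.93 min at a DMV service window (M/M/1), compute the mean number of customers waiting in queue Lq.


λ = 60/9.27 = 6.4725 /hr
μ = 60/0.93 = 64.5161 /hr
ρ = λ/μ = 6.4725/64.5161 = 0.1003
Lq = ρ²/(1−ρ) = 0.01006/0.8997 = 0.01119

Final: 0.01119


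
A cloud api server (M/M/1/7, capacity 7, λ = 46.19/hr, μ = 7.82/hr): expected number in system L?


ρ = 46.19/7.82 = 5.9066
L = ρ[1 − (K+1)ρ^K + Kρ^(K+1)] / [(1−ρ)(1−ρ^(K+1))]
Numerator: 5.9066·(1 − 8·250835.190074 + 7·1481595.579221) = 49406102.990206
Denominator: (-4.9066)·(-1481594.579221) = 7269665.473747
L = 49406102.990206/7269665.473747 = 6.7962

Final: 6.7962


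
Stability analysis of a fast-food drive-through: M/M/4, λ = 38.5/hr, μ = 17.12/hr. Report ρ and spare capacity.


Total capacity cμ = 4·17.12 = 68.48/hr
ρ = λ/(cμ) = 38.5/68.48 = 0.5622
Stable ⇔ ρ < 1: YES
Spare capacity = cμ − λ = 68.48 − 38.5 = 29.98/hr

Final: ρ = 0.5622; stable; margin = 29.98/hr


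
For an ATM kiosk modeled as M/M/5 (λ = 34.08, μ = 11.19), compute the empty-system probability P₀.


a = λ/μ = 34.08/11.19 = 3.0456; ρ = a/c = 0.6091
Σ_{k=0}^{4} a^k/k! (terms k=0..4) = 1.00000 + 3.04558 + 4.63777 + 4.70823 + 3.58482 = 16.97638
Tail: a^5/(5!(1−ρ)) = 262.02788/(120·0.3909) = 5.58621
P₀ = 1/(16.97638 + 5.58621) = 1/22.56260 = 0.044321

Final: 0.044321


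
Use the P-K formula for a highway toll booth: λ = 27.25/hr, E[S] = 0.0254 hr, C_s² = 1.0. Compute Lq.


ρ = λ·E[S] = 27.25·0.0254 = 0.6921
Lq = ρ²(1+C_s²)/(2(1−ρ)) = 0.4791·(1+1.0)/(2·0.3079)
= 0.4791·2.0000/0.6157 = 1.55619

Final: 1.55619


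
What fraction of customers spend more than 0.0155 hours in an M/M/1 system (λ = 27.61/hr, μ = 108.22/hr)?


W ~ Exponential(μ−λ) for M/M/1.
μ − λ = 108.22 − 27.61 = 80.6100
P(W > t) = e^{−(μ−λ)t} = e^{−1.2495} = 0.286661

Final: 0.286661


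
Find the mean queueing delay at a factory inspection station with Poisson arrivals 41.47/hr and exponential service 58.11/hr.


ρ = 41.47/58.11 = 0.7136
Wq = ρ/(μ−λ) = 0.7136/(58.11 − 41.47) = 0.7136/16.64 = 0.04289 hr

Final: 0.04289 hr


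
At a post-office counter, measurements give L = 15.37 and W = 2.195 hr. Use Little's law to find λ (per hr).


λ = L/W = 15.37/2.195 = 7.0023 /hr

Final: 7.0023 /hr


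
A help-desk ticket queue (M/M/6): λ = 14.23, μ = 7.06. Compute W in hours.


a = 2.0156; ρ = 0.3359; P₀ = 0.133036
Lq = P₀·a^c·ρ/(c!(1−ρ)²) = 0.009438
Wq = Lq/λ = 0.009438/14.23 = 0.0006632 hr
W = Wq + 1/μ = 0.0006632 + 0.14164 = 0.14231 hr

Final: 0.14231 hr


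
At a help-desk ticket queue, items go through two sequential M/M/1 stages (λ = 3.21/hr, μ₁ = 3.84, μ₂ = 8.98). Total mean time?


Each node sees arrival rate λ = 3.21/hr (tandem ⇒ throughput preserved).
W₁ = 1/(μ₁−λ) = 1/(3.84−3.21) = 1.58730 hr
W₂ = 1/(μ₂−λ) = 1/(8.98−3.21) = 0.17331 hr
W_total = W₁ + W₂ = 1.58730 + 0.17331 = 1.76061 hr

Final: 1.76061 hr


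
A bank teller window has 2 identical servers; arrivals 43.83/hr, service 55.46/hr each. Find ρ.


ρ = λ/(cμ) = 43.83/(2·55.46) = 43.83/110.92 = 0.3951

Final: 0.3951


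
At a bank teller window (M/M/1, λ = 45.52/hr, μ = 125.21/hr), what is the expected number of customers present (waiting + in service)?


ρ = λ/μ = 45.52/125.21 = 0.3635
L = ρ/(1−ρ) = 0.3635/(1 − 0.3635) = 0.3635/0.6365 = 0.5712

Final: 0.5712


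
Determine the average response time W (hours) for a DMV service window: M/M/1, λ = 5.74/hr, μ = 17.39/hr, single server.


W = 1/(μ−λ) = 1/(17.39 − 5.74) = 1/11.65 = 0.08584 hr

Final: 0.08584 hr


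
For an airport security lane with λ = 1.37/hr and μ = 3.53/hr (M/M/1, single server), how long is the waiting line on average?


ρ = 1.37/3.53 = 0.3881
Lq = ρ²/(1−ρ) = 0.1506/0.6119 = 0.2462

Final: 0.2462


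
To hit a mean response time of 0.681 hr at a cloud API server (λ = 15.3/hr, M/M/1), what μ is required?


W = 1/(μ−λ) ⇒ μ − λ = 1/W = 1/0.681 = 1.4684
μ = λ + 1/W = 15.3 + 1.4684 = 16.7684 per hr

Final: 16.7684 /hr


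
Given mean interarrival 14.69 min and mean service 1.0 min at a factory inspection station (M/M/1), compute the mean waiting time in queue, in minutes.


λ = 60/14.69 = 4.0844 /hr
μ = 60/1.0 = 60.0000 /hr
ρ = λ/μ = 4.0844/60.0000 = 0.06807
Wq = ρ/(μ−λ) = 0.06807/(60.0000−4.0844) = 0.001217 hr
In minutes: 0.001217·60 = 0.07305 min

Final: 0.07305 min


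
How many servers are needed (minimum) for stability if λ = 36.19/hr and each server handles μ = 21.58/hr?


Stability requires cμ > λ ⇔ c > λ/μ.
λ/μ = 36.19/21.58 = 1.6770
Minimum integer c = ⌊1.6770⌋ + 1 = 2
Check: 2·21.58 = 43.16 > 36.19, while 1·21.58 = 21.58 ≤ 36.19

Final: 2 servers


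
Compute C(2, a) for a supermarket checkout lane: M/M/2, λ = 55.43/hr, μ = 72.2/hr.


a = λ/μ = 0.7677; ρ = a/2 = 0.3839
P₀ = 0.445228 (from M/M/c formula)
C(c,a) = [a^c/(c!(1−ρ))]·P₀ = [0.58941/(2·0.6161)]·0.445228
= 0.47831·0.445228 = 0.212957

Final: 0.212957


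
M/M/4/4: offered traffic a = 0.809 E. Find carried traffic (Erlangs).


B(4,0.809) = 0.007959 (Erlang-B)
Carried load = a(1 − B) = 0.809·(1 − 0.007959) = 0.809·0.992041 = 0.8026 E

Final: 0.8026 Erlangs


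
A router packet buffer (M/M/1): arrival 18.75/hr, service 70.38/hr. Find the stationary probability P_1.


ρ = 18.75/70.38 = 0.2664
P_n = (1−ρ)·ρ^n = (1 − 0.2664)·0.2664^1 = 0.7336·0.266411 = 0.195436

Final: 0.195436


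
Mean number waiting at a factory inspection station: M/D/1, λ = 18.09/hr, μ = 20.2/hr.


ρ = 18.09/20.2 = 0.8955
M/D/1: Lq = ρ²/(2(1−ρ)) = 0.8020/(2·0.1045) = 3.83896

Final: 3.83896


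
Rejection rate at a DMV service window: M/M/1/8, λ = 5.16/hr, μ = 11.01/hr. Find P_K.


ρ = λ/μ = 5.16/11.01 = 0.4687
P_K = (1−ρ)ρ^K/(1−ρ^(K+1)) = (0.5313·0.002328)/(1 − 0.001091)
= 0.001237/0.998909 = 0.001238

Final: 0.001238


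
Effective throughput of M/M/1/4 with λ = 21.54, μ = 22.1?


ρ = 0.9747; P_K = (1−ρ)ρ^4/(1−ρ^5) = 0.189868
λ_eff = λ(1 − P_K) = 21.54·(1 − 0.189868) = 21.54·0.810132 = 17.4503 /hr

Final: 17.4503 /hr


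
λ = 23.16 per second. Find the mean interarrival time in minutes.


Mean interarrival time = 1/λ = 1/23.16 second = 0.04318 second
In minutes: 0.04318 × 0.0166667 = 0.0007196 min

Final: 0.0007196 min


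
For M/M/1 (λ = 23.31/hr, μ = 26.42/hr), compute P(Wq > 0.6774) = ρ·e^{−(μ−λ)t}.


ρ = 23.31/26.42 = 0.8823
P(Wq > t) = ρ·e^{−(μ−λ)t} = 0.8823·e^{−2.1067}
= 0.8823·0.121637 = 0.107319

Final: 0.107319


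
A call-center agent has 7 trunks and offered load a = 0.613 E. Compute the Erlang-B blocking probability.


B(c,a) = (a^c/c!) / Σ_{k=0}^{c} a^k/k!
a^7/7! = 0.000006453
Σ terms (k=0..7): 1.00000 + 0.61300 + 0.18788 + 0.03839 + 0.005883 + 0.0007213 + 0.00007369 + 0.000006453 = 1.845960
B = 0.000006453/1.845960 = 0.000003496

Final: 0.000003496


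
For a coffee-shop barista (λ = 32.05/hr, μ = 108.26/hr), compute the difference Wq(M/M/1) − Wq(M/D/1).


ρ = 32.05/108.26 = 0.2960
Wq(M/M/1) = ρ/(μ−λ) = 0.2960/76.21 = 0.003885 hr
Wq(M/D/1) = ρ/(2(μ−λ)) = 0.001942 hr
Savings = 0.003885 − 0.001942 = 0.001942 hr

Final: 0.001942 hr


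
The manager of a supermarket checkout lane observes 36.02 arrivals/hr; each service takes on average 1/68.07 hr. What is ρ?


ρ = λ/μ = 36.02/68.07 = 0.5292

Final: 0.5292


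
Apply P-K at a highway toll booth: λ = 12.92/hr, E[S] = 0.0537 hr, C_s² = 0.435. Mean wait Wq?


ρ = λ·E[S] = 12.92·0.0537 = 0.6938
E[S²] = E[S]²(1+C_s²) = 0.0537²·(1+0.435) = 0.004138
Wq = λ·E[S²]/(2(1−ρ)) = 12.92·0.004138/(2·0.3062) = 0.08730 hr

Final: 0.08730 hr


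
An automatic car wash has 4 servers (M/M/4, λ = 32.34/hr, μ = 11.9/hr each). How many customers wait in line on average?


a = λ/μ = 2.7176; ρ = a/4 = 0.6794
P₀ = 0.056038
Lq = P₀·a^c·ρ / (c!·(1−ρ)²) = 0.056038·54.54717·0.6794/(24·0.10278)
= 0.84193

Final: 0.84193


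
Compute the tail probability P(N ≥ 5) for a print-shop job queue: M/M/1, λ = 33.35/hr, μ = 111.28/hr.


ρ = 33.35/111.28 = 0.2997
P(N ≥ n) = ρ^n = 0.2997^5 = 0.002418

Final: 0.002418


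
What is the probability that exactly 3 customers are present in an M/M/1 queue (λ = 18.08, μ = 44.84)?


ρ = 18.08/44.84 = 0.4032
P_n = (1−ρ)·ρ^n = (1 − 0.4032)·0.4032^3 = 0.5968·0.065554 = 0.039122

Final: 0.039122


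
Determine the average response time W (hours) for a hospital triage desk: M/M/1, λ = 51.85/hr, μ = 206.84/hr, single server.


W = 1/(μ−λ) = 1/(206.84 − 51.85) = 1/154.99 = 0.006452 hr

Final: 0.006452 hr


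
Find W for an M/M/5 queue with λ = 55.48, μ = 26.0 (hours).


a = 2.1338; ρ = 0.4268; P₀ = 0.117139
Lq = P₀·a^c·ρ/(c!(1−ρ)²) = 0.05609
Wq = Lq/λ = 0.05609/55.48 = 0.001011 hr
W = Wq + 1/μ = 0.001011 + 0.03846 = 0.03947 hr

Final: 0.03947 hr


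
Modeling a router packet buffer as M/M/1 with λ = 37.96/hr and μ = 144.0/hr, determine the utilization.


ρ = λ/μ = 37.96/144.0 = 0.2636

Final: 0.2636


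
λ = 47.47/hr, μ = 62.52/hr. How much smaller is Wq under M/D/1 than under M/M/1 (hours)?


ρ = 47.47/62.52 = 0.7593
Wq(M/M/1) = ρ/(μ−λ) = 0.7593/15.05 = 0.05045 hr
Wq(M/D/1) = ρ/(2(μ−λ)) = 0.02523 hr
Savings = 0.05045 − 0.02523 = 0.02523 hr

Final: 0.02523 hr


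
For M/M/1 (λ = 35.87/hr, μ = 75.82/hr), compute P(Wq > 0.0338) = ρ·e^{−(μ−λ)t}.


ρ = 35.87/75.82 = 0.4731
P(Wq > t) = ρ·e^{−(μ−λ)t} = 0.4731·e^{−1.3503}
= 0.4731·0.259160 = 0.122607

Final: 0.122607


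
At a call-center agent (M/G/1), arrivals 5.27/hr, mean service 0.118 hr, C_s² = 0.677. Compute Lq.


ρ = λ·E[S] = 5.27·0.118 = 0.6219
Lq = ρ²(1+C_s²)/(2(1−ρ)) = 0.3867·(1+0.677)/(2·0.3781)
= 0.3867·1.6770/0.7563 = 0.85750

Final: 0.85750


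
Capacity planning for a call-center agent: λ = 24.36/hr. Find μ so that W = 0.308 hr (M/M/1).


W = 1/(μ−λ) ⇒ μ − λ = 1/W = 1/0.308 = 3.2468
μ = λ + 1/W = 24.36 + 3.2468 = 27.6068 per hr

Final: 27.6068 /hr


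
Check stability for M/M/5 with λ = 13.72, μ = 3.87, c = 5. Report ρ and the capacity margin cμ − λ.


Total capacity cμ = 5·3.87 = 19.35/hr
ρ = λ/(cμ) = 13.72/19.35 = 0.7090
Stable ⇔ ρ < 1: YES
Spare capacity = cμ − λ = 19.35 − 13.72 = 5.63/hr

Final: ρ = 0.7090; stable; margin = 5.63/hr


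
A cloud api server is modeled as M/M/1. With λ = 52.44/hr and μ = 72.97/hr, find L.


ρ = λ/μ = 52.44/72.97 = 0.7187
L = ρ/(1−ρ) = 0.7187/(1 − 0.7187) = 0.7187/0.2813 = 2.5543

Final: 2.5543


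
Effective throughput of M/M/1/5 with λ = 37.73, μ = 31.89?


ρ = 1.1831; P_K = (1−ρ)ρ^5/(1−ρ^6) = 0.243598
λ_eff = λ(1 − P_K) = 37.73·(1 − 0.243598) = 37.73·0.756402 = 28.5391 /hr

Final: 28.5391 /hr


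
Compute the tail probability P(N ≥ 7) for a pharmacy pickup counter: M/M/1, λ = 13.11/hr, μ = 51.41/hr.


ρ = 13.11/51.41 = 0.2550
P(N ≥ n) = ρ^n = 0.2550^7 = 0.00007013

Final: 0.00007013


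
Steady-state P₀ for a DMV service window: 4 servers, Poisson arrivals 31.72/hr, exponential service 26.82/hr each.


a = λ/μ = 31.72/26.82 = 1.1827; ρ = a/c = 0.2957
Σ_{k=0}^{3} a^k/k! (terms k=0..3) = 1.00000 + 1.18270 + 0.69939 + 0.27572 = 3.15781
Tail: a^4/(4!(1−ρ)) = 1.95658/(24·0.7043) = 0.11575
P₀ = 1/(3.15781 + 0.11575) = 1/3.27356 = 0.305478

Final: 0.305478


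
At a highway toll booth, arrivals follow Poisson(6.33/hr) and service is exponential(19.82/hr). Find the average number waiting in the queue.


ρ = 6.33/19.82 = 0.3194
Lq = ρ²/(1−ρ) = 0.1020/0.6806 = 0.1499

Final: 0.1499


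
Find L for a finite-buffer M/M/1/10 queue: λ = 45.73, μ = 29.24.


ρ = 45.73/29.24 = 1.5640
L = ρ[1 − (K+1)ρ^K + Kρ^(K+1)] / [(1−ρ)(1−ρ^(K+1))]
Numerator: 1.5640·(1 − 11·87.546408 + 10·136.918510) = 636.802156
Denominator: (-0.5640)·(-135.918510) = 76.651718
L = 636.802156/76.651718 = 8.3077

Final: 8.3077


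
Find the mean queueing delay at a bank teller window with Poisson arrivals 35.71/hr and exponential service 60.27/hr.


ρ = 35.71/60.27 = 0.5925
Wq = ρ/(μ−λ) = 0.5925/(60.27 − 35.71) = 0.5925/24.56 = 0.02412 hr

Final: 0.02412 hr


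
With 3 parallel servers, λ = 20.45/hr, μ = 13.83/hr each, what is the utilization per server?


ρ = λ/(cμ) = 20.45/(3·13.83) = 20.45/41.49 = 0.4929

Final: 0.4929


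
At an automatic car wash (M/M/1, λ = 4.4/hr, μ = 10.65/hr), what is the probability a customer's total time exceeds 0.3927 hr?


W ~ Exponential(μ−λ) for M/M/1.
μ − λ = 10.65 − 4.4 = 6.2500
P(W > t) = e^{−(μ−λ)t} = e^{−2.4544} = 0.085917

Final: 0.085917


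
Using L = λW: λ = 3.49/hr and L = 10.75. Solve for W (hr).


W = L/λ = 10.75/3.49 = 3.0802 hr

Final: 3.0802 hr


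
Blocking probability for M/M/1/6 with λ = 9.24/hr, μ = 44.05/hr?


ρ = λ/μ = 9.24/44.05 = 0.2098
P_K = (1−ρ)ρ^K/(1−ρ^(K+1)) = (0.7902·0.00008518)/(1 − 0.00001787)
= 0.00006732/0.999982 = 0.00006732

Final: 0.00006732


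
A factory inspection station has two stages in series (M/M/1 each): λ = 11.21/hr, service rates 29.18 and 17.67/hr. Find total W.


Each node sees arrival rate λ = 11.21/hr (tandem ⇒ throughput preserved).
W₁ = 1/(μ₁−λ) = 1/(29.18−11.21) = 0.05565 hr
W₂ = 1/(μ₂−λ) = 1/(17.67−11.21) = 0.15480 hr
W_total = W₁ + W₂ = 0.05565 + 0.15480 = 0.21045 hr

Final: 0.21045 hr


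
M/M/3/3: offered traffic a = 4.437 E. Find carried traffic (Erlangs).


B(3,4.437) = 0.487902 (Erlang-B)
Carried load = a(1 − B) = 4.437·(1 − 0.487902) = 4.437·0.512098 = 2.2722 E

Final: 2.2722 Erlangs


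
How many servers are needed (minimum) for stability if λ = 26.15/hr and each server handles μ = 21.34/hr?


Stability requires cμ > λ ⇔ c > λ/μ.
λ/μ = 26.15/21.34 = 1.2254
Minimum integer c = ⌊1.2254⌋ + 1 = 2
Check: 2·21.34 = 42.68 > 26.15, while 1·21.34 = 21.34 ≤ 26.15

Final: 2 servers


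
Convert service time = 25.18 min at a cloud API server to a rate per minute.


μ = 1/(service time) in consistent units.
1 minute = 1 min, so μ = 1/25.18 = 0.03971 per minute

Final: 0.03971 /min


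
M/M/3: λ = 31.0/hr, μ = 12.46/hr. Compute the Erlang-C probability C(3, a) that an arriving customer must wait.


a = λ/μ = 2.4880; ρ = a/3 = 0.8293
P₀ = 0.046251 (from M/M/c formula)
C(c,a) = [a^c/(c!(1−ρ))]·P₀ = [15.40036/(6·0.1707)]·0.046251
= 15.03829·0.046251 = 0.695534

Final: 0.695534


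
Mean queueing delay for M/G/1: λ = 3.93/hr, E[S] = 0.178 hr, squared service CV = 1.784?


ρ = λ·E[S] = 3.93·0.178 = 0.6995
E[S²] = E[S]²(1+C_s²) = 0.178²·(1+1.784) = 0.088208
Wq = λ·E[S²]/(2(1−ρ)) = 3.93·0.088208/(2·0.3005) = 0.57688 hr

Final: 0.57688 hr


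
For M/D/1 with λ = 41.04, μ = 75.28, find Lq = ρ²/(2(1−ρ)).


ρ = 41.04/75.28 = 0.5452
M/D/1: Lq = ρ²/(2(1−ρ)) = 0.2972/(2·0.4548) = 0.32672

Final: 0.32672


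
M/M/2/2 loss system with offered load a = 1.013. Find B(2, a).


B(c,a) = (a^c/c!) / Σ_{k=0}^{c} a^k/k!
a^2/2! = 0.513084
Σ terms (k=0..2): 1.00000 + 1.01300 + 0.51308 = 2.526084
B = 0.513084/2.526084 = 0.203115

Final: 0.203115


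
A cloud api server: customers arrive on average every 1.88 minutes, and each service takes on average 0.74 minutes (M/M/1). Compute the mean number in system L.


λ = 60/1.88 = 31.9149 /hr
μ = 60/0.74 = 81.0811 /hr
ρ = λ/μ = 31.9149/81.0811 = 0.3936
L = ρ/(1−ρ) = 0.3936/0.6064 = 0.6491

Final: 0.6491


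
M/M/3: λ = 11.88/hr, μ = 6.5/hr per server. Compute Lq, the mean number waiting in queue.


a = λ/μ = 1.8277; ρ = a/3 = 0.6092
P₀ = 0.140807
Lq = P₀·a^c·ρ / (c!·(1−ρ)²) = 0.140807·6.10533·0.6092/(6·0.15270)
= 0.57164

Final: 0.57164


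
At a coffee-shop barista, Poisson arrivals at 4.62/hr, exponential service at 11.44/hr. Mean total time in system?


W = 1/(μ−λ) = 1/(11.44 − 4.62) = 1/6.82 = 0.1466 hr

Final: 0.1466 hr


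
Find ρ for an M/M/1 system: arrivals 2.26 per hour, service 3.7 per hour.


ρ = λ/μ = 2.26/3.7 = 0.6108

Final: 0.6108


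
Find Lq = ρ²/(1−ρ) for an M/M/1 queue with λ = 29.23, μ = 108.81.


ρ = 29.23/108.81 = 0.2686
Lq = ρ²/(1−ρ) = 0.07216/0.7314 = 0.09867

Final: 0.09867


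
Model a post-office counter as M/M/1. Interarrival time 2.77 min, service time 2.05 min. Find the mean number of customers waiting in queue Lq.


λ = 60/2.77 = 21.6606 /hr
μ = 60/2.05 = 29.2683 /hr
ρ = λ/μ = 21.6606/29.2683 = 0.7401
Lq = ρ²/(1−ρ) = 0.5477/0.2599 = 2.1072

Final: 2.1072


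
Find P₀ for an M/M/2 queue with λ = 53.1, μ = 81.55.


a = λ/μ = 53.1/81.55 = 0.6511; ρ = a/c = 0.3256
Σ_{k=0}^{1} a^k/k! (terms k=0..1) = 1.00000 + 0.65113 = 1.65113
Tail: a^2/(2!(1−ρ)) = 0.42398/(2·0.6744) = 0.31432
P₀ = 1/(1.65113 + 0.31432) = 1/1.96545 = 0.508788

Final: 0.508788


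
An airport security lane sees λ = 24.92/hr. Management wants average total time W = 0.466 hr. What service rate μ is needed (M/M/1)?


W = 1/(μ−λ) ⇒ μ − λ = 1/W = 1/0.466 = 2.1459
μ = λ + 1/W = 24.92 + 2.1459 = 27.0659 per hr

Final: 27.0659 /hr


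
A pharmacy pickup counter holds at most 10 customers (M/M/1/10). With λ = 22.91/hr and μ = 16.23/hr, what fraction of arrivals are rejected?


ρ = λ/μ = 22.91/16.23 = 1.4116
P_K = (1−ρ)ρ^K/(1−ρ^(K+1)) = (-0.4116·31.409838)/(1 − 44.337608)
= -12.927771/-43.337608 = 0.298304

Final: 0.298304


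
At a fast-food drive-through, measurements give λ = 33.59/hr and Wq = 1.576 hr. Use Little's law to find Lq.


Lq = λWq = 33.59·1.576 = 52.9378

Final: 52.9378


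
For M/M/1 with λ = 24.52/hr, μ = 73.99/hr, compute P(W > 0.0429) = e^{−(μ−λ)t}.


W ~ Exponential(μ−λ) for M/M/1.
μ − λ = 73.99 − 24.52 = 49.4700
P(W > t) = e^{−(μ−λ)t} = e^{−2.1223} = 0.119760

Final: 0.119760


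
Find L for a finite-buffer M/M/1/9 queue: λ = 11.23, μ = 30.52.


ρ = 11.23/30.52 = 0.3680
L = ρ[1 − (K+1)ρ^K + Kρ^(K+1)] / [(1−ρ)(1−ρ^(K+1))]
Numerator: 0.3680·(1 − 10·0.0001236 + 9·0.00004549) = 0.367651
Denominator: (0.6320)·(0.999955) = 0.632016
L = 0.367651/0.632016 = 0.5817

Final: 0.5817


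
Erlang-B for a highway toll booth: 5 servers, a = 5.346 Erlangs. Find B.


B(c,a) = (a^c/c!) / Σ_{k=0}^{c} a^k/k!
a^5/5! = 36.388447
Σ terms (k=0..5): 1.00000 + 5.34600 + 14.28986 + 25.46453 + 34.03334 + 36.38845 = 116.522173
B = 36.388447/116.522173 = 0.312288

Final: 0.312288


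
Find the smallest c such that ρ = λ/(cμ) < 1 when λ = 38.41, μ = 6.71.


Stability requires cμ > λ ⇔ c > λ/μ.
λ/μ = 38.41/6.71 = 5.7243
Minimum integer c = ⌊5.7243⌋ + 1 = 6
Check: 6·6.71 = 40.26 > 38.41, while 5·6.71 = 33.55 ≤ 38.41

Final: 6 servers


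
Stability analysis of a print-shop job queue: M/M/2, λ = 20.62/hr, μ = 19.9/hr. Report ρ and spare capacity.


Total capacity cμ = 2·19.9 = 39.80/hr
ρ = λ/(cμ) = 20.62/39.80 = 0.5181
Stable ⇔ ρ < 1: YES
Spare capacity = cμ − λ = 39.80 − 20.62 = 19.18/hr

Final: ρ = 0.5181; stable; margin = 19.18/hr


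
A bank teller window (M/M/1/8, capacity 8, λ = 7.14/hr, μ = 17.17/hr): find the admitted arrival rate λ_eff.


ρ = 0.4158; P_K = (1−ρ)ρ^8/(1−ρ^9) = 0.0005225
λ_eff = λ(1 − P_K) = 7.14·(1 − 0.0005225) = 7.14·0.999477 = 7.1363 /hr

Final: 7.1363 /hr


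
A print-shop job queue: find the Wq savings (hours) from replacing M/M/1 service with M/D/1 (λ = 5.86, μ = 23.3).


ρ = 5.86/23.3 = 0.2515
Wq(M/M/1) = ρ/(μ−λ) = 0.2515/17.44 = 0.01442 hr
Wq(M/D/1) = ρ/(2(μ−λ)) = 0.007210 hr
Savings = 0.01442 − 0.007210 = 0.007210 hr

Final: 0.007210 hr


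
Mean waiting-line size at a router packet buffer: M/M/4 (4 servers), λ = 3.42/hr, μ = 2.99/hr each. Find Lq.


a = λ/μ = 1.1438; ρ = a/4 = 0.2860
P₀ = 0.317737
Lq = P₀·a^c·ρ / (c!·(1−ρ)²) = 0.317737·1.71167·0.2860/(24·0.50986)
= 0.01271

Final: 0.01271


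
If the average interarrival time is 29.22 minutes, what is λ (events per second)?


λ = 1/(interarrival time) in consistent units.
1 second = 0.0166667 min, so λ = 0.0166667/29.22 = 0.0005704 per second

Final: 0.0005704 /sec


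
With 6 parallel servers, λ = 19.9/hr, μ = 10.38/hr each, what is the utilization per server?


ρ = λ/(cμ) = 19.9/(6·10.38) = 19.9/62.28 = 0.3195

Final: 0.3195


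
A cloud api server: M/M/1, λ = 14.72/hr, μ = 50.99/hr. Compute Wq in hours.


ρ = 14.72/50.99 = 0.2887
Wq = ρ/(μ−λ) = 0.2887/(50.99 − 14.72) = 0.2887/36.27 = 0.007959 hr

Final: 0.007959 hr


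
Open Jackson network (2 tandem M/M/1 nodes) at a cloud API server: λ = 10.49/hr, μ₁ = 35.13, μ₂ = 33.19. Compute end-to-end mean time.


Each node sees arrival rate λ = 10.49/hr (tandem ⇒ throughput preserved).
W₁ = 1/(μ₁−λ) = 1/(35.13−10.49) = 0.04058 hr
W₂ = 1/(μ₂−λ) = 1/(33.19−10.49) = 0.04405 hr
W_total = W₁ + W₂ = 0.04058 + 0.04405 = 0.08464 hr

Final: 0.08464 hr


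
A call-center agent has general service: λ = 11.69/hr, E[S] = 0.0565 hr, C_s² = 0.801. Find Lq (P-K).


ρ = λ·E[S] = 11.69·0.0565 = 0.6605
Lq = ρ²(1+C_s²)/(2(1−ρ)) = 0.4362·(1+0.801)/(2·0.3395)
= 0.4362·1.8010/0.6790 = 1.15705

Final: 1.15705


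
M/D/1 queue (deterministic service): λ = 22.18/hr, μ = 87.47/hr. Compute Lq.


ρ = 22.18/87.47 = 0.2536
M/D/1: Lq = ρ²/(2(1−ρ)) = 0.06430/(2·0.7464) = 0.04307

Final: 0.04307


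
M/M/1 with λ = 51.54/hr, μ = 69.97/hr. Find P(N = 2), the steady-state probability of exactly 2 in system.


ρ = 51.54/69.97 = 0.7366
P_n = (1−ρ)·ρ^n = (1 − 0.7366)·0.7366^2 = 0.2634·0.542582 = 0.142915

Final: 0.142915


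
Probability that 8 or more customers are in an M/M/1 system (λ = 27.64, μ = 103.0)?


ρ = 27.64/103.0 = 0.2683
P(N ≥ n) = ρ^n = 0.2683^8 = 0.00002689

Final: 0.00002689


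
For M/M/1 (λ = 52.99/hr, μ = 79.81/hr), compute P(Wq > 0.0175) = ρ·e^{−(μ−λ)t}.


ρ = 52.99/79.81 = 0.6640
P(Wq > t) = ρ·e^{−(μ−λ)t} = 0.6640·e^{−0.4694}
= 0.6640·0.625409 = 0.415241

Final: 0.415241


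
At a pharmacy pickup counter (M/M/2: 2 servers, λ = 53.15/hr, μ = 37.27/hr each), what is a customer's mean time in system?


a = 1.4261; ρ = 0.7130; P₀ = 0.167515
Lq = P₀·a^c·ρ/(c!(1−ρ)²) = 1.47497
Wq = Lq/λ = 1.47497/53.15 = 0.02775 hr
W = Wq + 1/μ = 0.02775 + 0.02683 = 0.05458 hr

Final: 0.05458 hr


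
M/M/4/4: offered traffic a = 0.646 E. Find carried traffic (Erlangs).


B(4,0.646) = 0.003805 (Erlang-B)
Carried load = a(1 − B) = 0.646·(1 − 0.003805) = 0.646·0.996195 = 0.6435 E

Final: 0.6435 Erlangs


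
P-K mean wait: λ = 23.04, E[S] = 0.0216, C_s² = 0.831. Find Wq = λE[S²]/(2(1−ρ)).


ρ = λ·E[S] = 23.04·0.0216 = 0.4977
E[S²] = E[S]²(1+C_s²) = 0.0216²·(1+0.831) = 0.0008543
Wq = λ·E[S²]/(2(1−ρ)) = 23.04·0.0008543/(2·0.5023) = 0.01959 hr

Final: 0.01959 hr


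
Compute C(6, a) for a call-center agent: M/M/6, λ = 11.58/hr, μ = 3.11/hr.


a = λ/μ = 3.7235; ρ = a/6 = 0.6206
P₀ = 0.022733 (from M/M/c formula)
C(c,a) = [a^c/(c!(1−ρ))]·P₀ = [2664.94974/(720·0.3794)]·0.022733
= 9.75517·0.022733 = 0.221769

Final: 0.221769


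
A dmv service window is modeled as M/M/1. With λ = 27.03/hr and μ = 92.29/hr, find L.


ρ = λ/μ = 27.03/92.29 = 0.2929
L = ρ/(1−ρ) = 0.2929/(1 − 0.2929) = 0.2929/0.7071 = 0.4142

Final: 0.4142


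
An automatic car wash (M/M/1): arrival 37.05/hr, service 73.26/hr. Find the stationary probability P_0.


ρ = 37.05/73.26 = 0.5057
P_n = (1−ρ)·ρ^n = (1 − 0.5057)·0.5057^0 = 0.4943·1.000000 = 0.494267

Final: 0.494267


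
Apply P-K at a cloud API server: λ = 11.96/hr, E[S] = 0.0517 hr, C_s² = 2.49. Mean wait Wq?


ρ = λ·E[S] = 11.96·0.0517 = 0.6183
E[S²] = E[S]²(1+C_s²) = 0.0517²·(1+2.49) = 0.009328
Wq = λ·E[S²]/(2(1−ρ)) = 11.96·0.009328/(2·0.3817) = 0.14616 hr

Final: 0.14616 hr


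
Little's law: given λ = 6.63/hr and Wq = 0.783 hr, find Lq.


Lq = λWq = 6.63·0.783 = 5.1913

Final: 5.1913


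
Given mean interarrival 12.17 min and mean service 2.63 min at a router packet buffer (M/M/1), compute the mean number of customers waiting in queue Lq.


λ = 60/12.17 = 4.9302 /hr
μ = 60/2.63 = 22.8137 /hr
ρ = λ/μ = 4.9302/22.8137 = 0.2161
Lq = ρ²/(1−ρ) = 0.04670/0.7839 = 0.05958

Final: 0.05958


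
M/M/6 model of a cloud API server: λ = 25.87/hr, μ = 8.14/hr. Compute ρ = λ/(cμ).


ρ = λ/(cμ) = 25.87/(6·8.14) = 25.87/48.84 = 0.5297

Final: 0.5297


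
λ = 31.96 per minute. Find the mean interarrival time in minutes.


Mean interarrival time = 1/λ = 1/31.96 minute = 0.03129 minute
In minutes: 0.03129 × 1 = 0.03129 min

Final: 0.03129 min


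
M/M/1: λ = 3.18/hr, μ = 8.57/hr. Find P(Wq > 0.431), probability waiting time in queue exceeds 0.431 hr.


ρ = 3.18/8.57 = 0.3711
P(Wq > t) = ρ·e^{−(μ−λ)t} = 0.3711·e^{−2.3231}
= 0.3711·0.097970 = 0.036353

Final: 0.036353


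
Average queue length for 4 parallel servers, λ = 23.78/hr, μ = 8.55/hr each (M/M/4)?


a = λ/μ = 2.7813; ρ = a/4 = 0.6953
P₀ = 0.051498
Lq = P₀·a^c·ρ / (c!·(1−ρ)²) = 0.051498·59.83881·0.6953/(24·0.09283)
= 0.96176

Final: 0.96176


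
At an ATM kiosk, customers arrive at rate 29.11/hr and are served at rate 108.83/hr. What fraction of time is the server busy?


ρ = λ/μ = 29.11/108.83 = 0.2675

Final: 0.2675


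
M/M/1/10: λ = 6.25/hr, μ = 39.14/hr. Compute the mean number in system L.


ρ = 6.25/39.14 = 0.1597
L = ρ[1 − (K+1)ρ^K + Kρ^(K+1)] / [(1−ρ)(1−ρ^(K+1))]
Numerator: 0.1597·(1 − 11·0.00000001078 + 10·0.000000001721) = 0.159683
Denominator: (0.8403)·(1.000000) = 0.840317
L = 0.159683/0.840317 = 0.1900

Final: 0.1900


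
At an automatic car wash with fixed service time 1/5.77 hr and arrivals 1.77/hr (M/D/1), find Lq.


ρ = 1.77/5.77 = 0.3068
M/D/1: Lq = ρ²/(2(1−ρ)) = 0.09410/(2·0.6932) = 0.06787

Final: 0.06787


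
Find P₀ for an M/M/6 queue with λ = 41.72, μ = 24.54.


a = λ/μ = 41.72/24.54 = 1.7001; ρ = a/c = 0.2833
Σ_{k=0}^{5} a^k/k! (terms k=0..5) = 1.00000 + 1.70008 + 1.44514 + 0.81895 + 0.34807 + 0.11835 = 5.43059
Tail: a^6/(6!(1−ρ)) = 24.14451/(720·0.7167) = 0.04679
P₀ = 1/(5.43059 + 0.04679) = 1/5.47738 = 0.182569

Final: 0.182569


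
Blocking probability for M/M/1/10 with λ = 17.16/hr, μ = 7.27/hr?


ρ = λ/μ = 17.16/7.27 = 2.3604
P_K = (1−ρ)ρ^K/(1−ρ^(K+1)) = (-1.3604·5368.200480)/(1 − 12671.020665)
= -7302.820185/-12670.020665 = 0.576386

Final: 0.576386


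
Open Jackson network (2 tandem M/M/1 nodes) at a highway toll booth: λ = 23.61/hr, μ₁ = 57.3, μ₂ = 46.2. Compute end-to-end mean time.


Each node sees arrival rate λ = 23.61/hr (tandem ⇒ throughput preserved).
W₁ = 1/(μ₁−λ) = 1/(57.3−23.61) = 0.02968 hr
W₂ = 1/(μ₂−λ) = 1/(46.2−23.61) = 0.04427 hr
W_total = W₁ + W₂ = 0.02968 + 0.04427 = 0.07395 hr

Final: 0.07395 hr


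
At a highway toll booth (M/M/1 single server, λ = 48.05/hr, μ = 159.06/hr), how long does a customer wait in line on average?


ρ = 48.05/159.06 = 0.3021
Wq = ρ/(μ−λ) = 0.3021/(159.06 − 48.05) = 0.3021/111.01 = 0.002721 hr

Final: 0.002721 hr


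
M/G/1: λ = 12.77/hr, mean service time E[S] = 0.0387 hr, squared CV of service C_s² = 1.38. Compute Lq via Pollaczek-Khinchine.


ρ = λ·E[S] = 12.77·0.0387 = 0.4942
Lq = ρ²(1+C_s²)/(2(1−ρ)) = 0.2442·(1+1.38)/(2·0.5058)
= 0.2442·2.3800/1.0116 = 0.57461

Final: 0.57461


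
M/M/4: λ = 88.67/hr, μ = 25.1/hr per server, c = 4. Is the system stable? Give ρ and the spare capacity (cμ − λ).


Total capacity cμ = 4·25.1 = 100.40/hr
ρ = λ/(cμ) = 88.67/100.40 = 0.8832
Stable ⇔ ρ < 1: YES
Spare capacity = cμ − λ = 100.40 − 88.67 = 11.73/hr

Final: ρ = 0.8832; stable; margin = 11.73/hr


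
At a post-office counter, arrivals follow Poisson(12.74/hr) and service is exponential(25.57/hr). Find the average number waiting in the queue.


ρ = 12.74/25.57 = 0.4982
Lq = ρ²/(1−ρ) = 0.2482/0.5018 = 0.4947

Final: 0.4947


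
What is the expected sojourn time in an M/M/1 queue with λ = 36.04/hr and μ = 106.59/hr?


W = 1/(μ−λ) = 1/(106.59 − 36.04) = 1/70.55 = 0.01417 hr

Final: 0.01417 hr


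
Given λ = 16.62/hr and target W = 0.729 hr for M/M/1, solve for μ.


W = 1/(μ−λ) ⇒ μ − λ = 1/W = 1/0.729 = 1.3717
μ = λ + 1/W = 16.62 + 1.3717 = 17.9917 per hr

Final: 17.9917 /hr


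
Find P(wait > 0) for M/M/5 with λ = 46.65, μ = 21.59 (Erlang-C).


a = λ/μ = 2.1607; ρ = a/5 = 0.4321
P₀ = 0.113950 (from M/M/c formula)
C(c,a) = [a^c/(c!(1−ρ))]·P₀ = [47.09719/(120·0.5679)]·0.113950
= 0.69116·0.113950 = 0.078757

Final: 0.078757


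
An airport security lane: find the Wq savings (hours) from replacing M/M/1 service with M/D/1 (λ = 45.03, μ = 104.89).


ρ = 45.03/104.89 = 0.4293
Wq(M/M/1) = ρ/(μ−λ) = 0.4293/59.86 = 0.007172 hr
Wq(M/D/1) = ρ/(2(μ−λ)) = 0.003586 hr
Savings = 0.007172 − 0.003586 = 0.003586 hr

Final: 0.003586 hr


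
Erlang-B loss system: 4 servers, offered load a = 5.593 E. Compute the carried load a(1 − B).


B(4,5.593) = 0.442381 (Erlang-B)
Carried load = a(1 − B) = 5.593·(1 − 0.442381) = 5.593·0.557619 = 3.1188 E

Final: 3.1188 Erlangs


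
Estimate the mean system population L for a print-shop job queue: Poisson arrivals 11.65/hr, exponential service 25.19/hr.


ρ = λ/μ = 11.65/25.19 = 0.4625
L = ρ/(1−ρ) = 0.4625/(1 − 0.4625) = 0.4625/0.5375 = 0.8604

Final: 0.8604


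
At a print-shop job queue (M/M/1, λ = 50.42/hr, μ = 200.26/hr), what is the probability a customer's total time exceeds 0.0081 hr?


W ~ Exponential(μ−λ) for M/M/1.
μ − λ = 200.26 − 50.42 = 149.8400
P(W > t) = e^{−(μ−λ)t} = e^{−1.2137} = 0.297095

Final: 0.297095


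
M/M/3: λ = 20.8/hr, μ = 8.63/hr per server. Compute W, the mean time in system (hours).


a = 2.4102; ρ = 0.8034; P₀ = 0.054994
Lq = P₀·a^c·ρ/(c!(1−ρ)²) = 2.66734
Wq = Lq/λ = 2.66734/20.8 = 0.12824 hr
W = Wq + 1/μ = 0.12824 + 0.11587 = 0.24411 hr

Final: 0.24411 hr


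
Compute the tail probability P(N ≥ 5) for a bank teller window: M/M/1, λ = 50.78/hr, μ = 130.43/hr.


ρ = 50.78/130.43 = 0.3893
P(N ≥ n) = ρ^n = 0.3893^5 = 0.008945

Final: 0.008945


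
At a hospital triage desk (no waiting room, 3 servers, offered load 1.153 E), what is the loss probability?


B(c,a) = (a^c/c!) / Σ_{k=0}^{c} a^k/k!
a^3/3! = 0.255468
Σ terms (k=0..3): 1.00000 + 1.15300 + 0.66470 + 0.25547 = 3.073173
B = 0.255468/3.073173 = 0.083128

Final: 0.083128


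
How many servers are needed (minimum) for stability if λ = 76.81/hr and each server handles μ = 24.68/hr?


Stability requires cμ > λ ⇔ c > λ/μ.
λ/μ = 76.81/24.68 = 3.1122
Minimum integer c = ⌊3.1122⌋ + 1 = 4
Check: 4·24.68 = 98.72 > 76.81, while 3·24.68 = 74.04 ≤ 76.81

Final: 4 servers


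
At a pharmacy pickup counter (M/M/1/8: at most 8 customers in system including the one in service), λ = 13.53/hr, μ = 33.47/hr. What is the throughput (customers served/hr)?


ρ = 0.4042; P_K = (1−ρ)ρ^8/(1−ρ^9) = 0.0004249
λ_eff = λ(1 − P_K) = 13.53·(1 − 0.0004249) = 13.53·0.999575 = 13.5243 /hr

Final: 13.5243 /hr


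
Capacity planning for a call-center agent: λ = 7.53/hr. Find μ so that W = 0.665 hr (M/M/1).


W = 1/(μ−λ) ⇒ μ − λ = 1/W = 1/0.665 = 1.5038
μ = λ + 1/W = 7.53 + 1.5038 = 9.0338 per hr

Final: 9.0338 /hr


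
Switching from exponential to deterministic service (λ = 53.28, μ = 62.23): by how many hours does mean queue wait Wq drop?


ρ = 53.28/62.23 = 0.8562
Wq(M/M/1) = ρ/(μ−λ) = 0.8562/8.95 = 0.09566 hr
Wq(M/D/1) = ρ/(2(μ−λ)) = 0.04783 hr
Savings = 0.09566 − 0.04783 = 0.04783 hr

Final: 0.04783 hr


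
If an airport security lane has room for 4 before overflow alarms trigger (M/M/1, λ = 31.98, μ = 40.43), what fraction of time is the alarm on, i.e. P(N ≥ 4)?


ρ = 31.98/40.43 = 0.7910
P(N ≥ n) = ρ^n = 0.7910^4 = 0.391470

Final: 0.391470


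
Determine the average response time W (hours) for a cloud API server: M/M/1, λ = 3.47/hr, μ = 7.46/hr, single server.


W = 1/(μ−λ) = 1/(7.46 − 3.47) = 1/3.99 = 0.2506 hr

Final: 0.2506 hr


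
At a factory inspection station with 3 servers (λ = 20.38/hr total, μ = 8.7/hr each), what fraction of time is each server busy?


ρ = λ/(cμ) = 20.38/(3·8.7) = 20.38/26.10 = 0.7808

Final: 0.7808


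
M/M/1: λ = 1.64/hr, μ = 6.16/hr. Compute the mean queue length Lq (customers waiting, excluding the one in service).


ρ = 1.64/6.16 = 0.2662
Lq = ρ²/(1−ρ) = 0.07088/0.7338 = 0.09660

Final: 0.09660


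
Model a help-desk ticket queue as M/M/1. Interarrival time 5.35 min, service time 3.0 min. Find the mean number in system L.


λ = 60/5.35 = 11.2150 /hr
μ = 60/3.0 = 20.0000 /hr
ρ = λ/μ = 11.2150/20.0000 = 0.5607
L = ρ/(1−ρ) = 0.5607/0.4393 = 1.2766

Final: 1.2766


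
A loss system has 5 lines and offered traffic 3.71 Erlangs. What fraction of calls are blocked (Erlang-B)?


B(c,a) = (a^c/c!) / Σ_{k=0}^{c} a^k/k!
a^5/5! = 5.857176
Σ terms (k=0..5): 1.00000 + 3.71000 + 6.88205 + 8.51080 + 7.89377 + 5.85718 = 33.853797
B = 5.857176/33.853797 = 0.173014

Final: 0.173014


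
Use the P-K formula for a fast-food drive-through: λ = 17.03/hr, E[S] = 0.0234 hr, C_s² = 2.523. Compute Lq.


ρ = λ·E[S] = 17.03·0.0234 = 0.3985
Lq = ρ²(1+C_s²)/(2(1−ρ)) = 0.1588·(1+2.523)/(2·0.6015)
= 0.1588·3.5230/1.2030 = 0.46506

Final: 0.46506


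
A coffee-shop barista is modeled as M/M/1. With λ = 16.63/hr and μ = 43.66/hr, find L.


ρ = λ/μ = 16.63/43.66 = 0.3809
L = ρ/(1−ρ) = 0.3809/(1 − 0.3809) = 0.3809/0.6191 = 0.6152

Final: 0.6152


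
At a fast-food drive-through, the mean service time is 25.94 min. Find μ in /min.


μ = 1/(service time) in consistent units.
1 minute = 1 min, so μ = 1/25.94 = 0.03855 per minute

Final: 0.03855 /min


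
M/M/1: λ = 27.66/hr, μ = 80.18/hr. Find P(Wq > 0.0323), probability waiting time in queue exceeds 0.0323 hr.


ρ = 27.66/80.18 = 0.3450
P(Wq > t) = ρ·e^{−(μ−λ)t} = 0.3450·e^{−1.6964}
= 0.3450·0.183343 = 0.063249

Final: 0.063249


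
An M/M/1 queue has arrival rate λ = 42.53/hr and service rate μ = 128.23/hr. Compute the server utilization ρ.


ρ = λ/μ = 42.53/128.23 = 0.3317

Final: 0.3317
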